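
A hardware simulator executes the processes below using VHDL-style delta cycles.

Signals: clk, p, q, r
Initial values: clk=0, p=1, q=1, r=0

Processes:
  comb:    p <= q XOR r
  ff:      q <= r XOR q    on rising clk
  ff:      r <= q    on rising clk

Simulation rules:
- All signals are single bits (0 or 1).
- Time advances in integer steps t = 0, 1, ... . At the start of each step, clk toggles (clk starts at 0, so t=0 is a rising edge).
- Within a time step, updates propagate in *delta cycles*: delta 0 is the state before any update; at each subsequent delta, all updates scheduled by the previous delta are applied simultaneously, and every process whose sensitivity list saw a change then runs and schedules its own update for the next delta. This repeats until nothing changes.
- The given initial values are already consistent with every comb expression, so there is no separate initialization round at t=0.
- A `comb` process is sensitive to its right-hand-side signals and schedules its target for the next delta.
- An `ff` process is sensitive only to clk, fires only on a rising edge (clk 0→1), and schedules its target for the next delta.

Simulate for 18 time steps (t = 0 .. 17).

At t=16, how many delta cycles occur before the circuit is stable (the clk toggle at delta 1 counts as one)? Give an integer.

[bits: clk,r,p,q]
t=0: Δ0=0011 Δ1=1011 Δ2=1111 Δ3=1101 | 3Δ
t=1: Δ0=1101 Δ1=0101 | 1Δ
t=2: Δ0=0101 Δ1=1101 Δ2=1100 Δ3=1110 | 3Δ
t=3: Δ0=1110 Δ1=0110 | 1Δ
t=4: Δ0=0110 Δ1=1110 Δ2=1011 | 2Δ
t=5: Δ0=1011 Δ1=0011 | 1Δ
t=6: Δ0=0011 Δ1=1011 Δ2=1111 Δ3=1101 | 3Δ
t=7: Δ0=1101 Δ1=0101 | 1Δ
t=8: Δ0=0101 Δ1=1101 Δ2=1100 Δ3=1110 | 3Δ
t=9: Δ0=1110 Δ1=0110 | 1Δ
t=10: Δ0=0110 Δ1=1110 Δ2=1011 | 2Δ
t=11: Δ0=1011 Δ1=0011 | 1Δ
t=12: Δ0=0011 Δ1=1011 Δ2=1111 Δ3=1101 | 3Δ
t=13: Δ0=1101 Δ1=0101 | 1Δ
t=14: Δ0=0101 Δ1=1101 Δ2=1100 Δ3=1110 | 3Δ
t=15: Δ0=1110 Δ1=0110 | 1Δ
t=16: Δ0=0110 Δ1=1110 Δ2=1011 | 2Δ
t=17: Δ0=1011 Δ1=0011 | 1Δ

2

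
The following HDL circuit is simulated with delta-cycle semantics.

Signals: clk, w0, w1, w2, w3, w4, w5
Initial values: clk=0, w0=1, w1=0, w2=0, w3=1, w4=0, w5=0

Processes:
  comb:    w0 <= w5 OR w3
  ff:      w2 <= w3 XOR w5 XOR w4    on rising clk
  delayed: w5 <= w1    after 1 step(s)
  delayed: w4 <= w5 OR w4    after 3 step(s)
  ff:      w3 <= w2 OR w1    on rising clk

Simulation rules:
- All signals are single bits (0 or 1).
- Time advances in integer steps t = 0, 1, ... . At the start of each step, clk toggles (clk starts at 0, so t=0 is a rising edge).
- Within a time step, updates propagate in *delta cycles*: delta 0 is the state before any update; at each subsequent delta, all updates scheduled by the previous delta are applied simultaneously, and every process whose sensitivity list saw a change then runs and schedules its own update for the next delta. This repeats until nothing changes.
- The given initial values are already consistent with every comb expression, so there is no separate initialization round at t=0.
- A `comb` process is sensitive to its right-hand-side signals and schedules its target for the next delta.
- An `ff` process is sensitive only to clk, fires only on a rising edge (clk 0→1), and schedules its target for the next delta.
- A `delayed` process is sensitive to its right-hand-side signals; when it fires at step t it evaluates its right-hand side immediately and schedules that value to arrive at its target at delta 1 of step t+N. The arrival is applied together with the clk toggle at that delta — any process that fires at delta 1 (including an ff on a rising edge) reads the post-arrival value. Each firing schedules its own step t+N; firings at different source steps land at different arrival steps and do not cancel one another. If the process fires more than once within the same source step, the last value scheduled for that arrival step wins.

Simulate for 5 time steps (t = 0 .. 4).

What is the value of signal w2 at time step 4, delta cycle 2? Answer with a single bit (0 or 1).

1

[bits: w1,w0,clk,w2,w4,w3,w5]
t=0: Δ0=0100010 Δ1=0110010 Δ2=0111000 Δ3=0011000 | 3Δ
t=1: Δ0=0011000 Δ1=0001000 | 1Δ
t=2: Δ0=0001000 Δ1=0011000 Δ2=0010010 Δ3=0110010 | 3Δ
t=3: Δ0=0110010 Δ1=0100010 | 1Δ
t=4: Δ0=0100010 Δ1=0110010 Δ2=0111000 Δ3=0011000 | 3Δ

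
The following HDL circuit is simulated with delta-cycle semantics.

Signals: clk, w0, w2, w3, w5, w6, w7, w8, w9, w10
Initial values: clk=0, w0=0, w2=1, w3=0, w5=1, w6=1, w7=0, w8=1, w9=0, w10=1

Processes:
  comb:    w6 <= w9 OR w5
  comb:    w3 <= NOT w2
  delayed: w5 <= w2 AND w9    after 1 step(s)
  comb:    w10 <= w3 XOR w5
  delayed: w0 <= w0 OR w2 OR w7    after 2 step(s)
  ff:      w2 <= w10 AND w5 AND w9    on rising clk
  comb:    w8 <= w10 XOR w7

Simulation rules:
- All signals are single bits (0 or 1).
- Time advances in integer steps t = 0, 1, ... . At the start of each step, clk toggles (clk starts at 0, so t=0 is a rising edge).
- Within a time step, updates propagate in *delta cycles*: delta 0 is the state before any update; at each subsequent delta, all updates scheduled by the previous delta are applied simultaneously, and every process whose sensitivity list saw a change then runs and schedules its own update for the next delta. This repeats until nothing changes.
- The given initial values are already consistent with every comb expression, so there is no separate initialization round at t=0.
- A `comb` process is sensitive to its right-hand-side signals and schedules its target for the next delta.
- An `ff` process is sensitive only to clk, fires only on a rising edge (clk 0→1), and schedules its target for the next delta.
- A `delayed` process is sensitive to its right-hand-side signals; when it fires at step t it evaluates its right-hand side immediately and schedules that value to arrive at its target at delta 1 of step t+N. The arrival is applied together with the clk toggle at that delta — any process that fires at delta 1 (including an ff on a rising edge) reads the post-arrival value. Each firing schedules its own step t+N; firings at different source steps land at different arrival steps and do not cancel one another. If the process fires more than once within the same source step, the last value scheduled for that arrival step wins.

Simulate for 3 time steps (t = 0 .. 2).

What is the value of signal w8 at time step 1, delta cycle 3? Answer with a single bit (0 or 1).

[bits: w3,w8,w10,w9,w7,clk,w0,w6,w2,w5]
t=0: Δ0=0110000111 Δ1=0110010111 Δ2=0110010101 Δ3=1110010101 Δ4=1100010101 Δ5=1000010101 | 5Δ
t=1: Δ0=1000010101 Δ1=1000000100 Δ2=1010000000 Δ3=1110000000 | 3Δ
t=2: Δ0=1110000000 Δ1=1110010000 | 1Δ

1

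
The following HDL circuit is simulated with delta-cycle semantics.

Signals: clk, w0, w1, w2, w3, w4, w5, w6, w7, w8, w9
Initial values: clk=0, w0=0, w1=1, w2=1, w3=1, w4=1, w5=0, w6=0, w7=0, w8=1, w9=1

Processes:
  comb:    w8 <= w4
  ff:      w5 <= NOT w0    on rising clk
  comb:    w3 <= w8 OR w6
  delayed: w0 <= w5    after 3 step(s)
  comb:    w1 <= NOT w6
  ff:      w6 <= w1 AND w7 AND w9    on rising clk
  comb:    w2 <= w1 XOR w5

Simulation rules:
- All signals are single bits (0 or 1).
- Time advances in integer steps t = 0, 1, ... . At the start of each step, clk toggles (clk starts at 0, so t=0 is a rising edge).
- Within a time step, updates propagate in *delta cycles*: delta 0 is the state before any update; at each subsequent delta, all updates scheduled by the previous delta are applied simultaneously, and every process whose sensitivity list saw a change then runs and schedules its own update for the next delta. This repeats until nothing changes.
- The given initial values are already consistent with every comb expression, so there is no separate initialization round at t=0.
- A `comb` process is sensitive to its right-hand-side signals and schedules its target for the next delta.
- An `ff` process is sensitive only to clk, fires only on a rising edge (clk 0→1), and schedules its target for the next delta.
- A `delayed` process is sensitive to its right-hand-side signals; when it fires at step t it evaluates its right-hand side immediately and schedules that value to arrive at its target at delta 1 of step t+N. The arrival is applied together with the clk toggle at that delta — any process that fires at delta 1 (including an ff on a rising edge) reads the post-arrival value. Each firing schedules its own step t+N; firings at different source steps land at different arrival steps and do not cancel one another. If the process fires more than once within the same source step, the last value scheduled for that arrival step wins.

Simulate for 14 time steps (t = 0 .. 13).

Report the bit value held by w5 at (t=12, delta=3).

t0.Δ0 w5=0 w0=0 w4=1 w9=1 w3=1 clk=0 w8=1 w2=1 w1=1 w6=0 w7=0
t0.Δ1 w5=0 w0=0 w4=1 w9=1 w3=1 clk=1 w8=1 w2=1 w1=1 w6=0 w7=0
t0.Δ2 w5=1 w0=0 w4=1 w9=1 w3=1 clk=1 w8=1 w2=1 w1=1 w6=0 w7=0
t0.Δ3 w5=1 w0=0 w4=1 w9=1 w3=1 clk=1 w8=1 w2=0 w1=1 w6=0 w7=0
t1.Δ0 w5=1 w0=0 w4=1 w9=1 w3=1 clk=1 w8=1 w2=0 w1=1 w6=0 w7=0
t1.Δ1 w5=1 w0=0 w4=1 w9=1 w3=1 clk=0 w8=1 w2=0 w1=1 w6=0 w7=0
t2.Δ0 w5=1 w0=0 w4=1 w9=1 w3=1 clk=0 w8=1 w2=0 w1=1 w6=0 w7=0
t2.Δ1 w5=1 w0=0 w4=1 w9=1 w3=1 clk=1 w8=1 w2=0 w1=1 w6=0 w7=0
t3.Δ0 w5=1 w0=0 w4=1 w9=1 w3=1 clk=1 w8=1 w2=0 w1=1 w6=0 w7=0
t3.Δ1 w5=1 w0=1 w4=1 w9=1 w3=1 clk=0 w8=1 w2=0 w1=1 w6=0 w7=0
t4.Δ0 w5=1 w0=1 w4=1 w9=1 w3=1 clk=0 w8=1 w2=0 w1=1 w6=0 w7=0
t4.Δ1 w5=1 w0=1 w4=1 w9=1 w3=1 clk=1 w8=1 w2=0 w1=1 w6=0 w7=0
t4.Δ2 w5=0 w0=1 w4=1 w9=1 w3=1 clk=1 w8=1 w2=0 w1=1 w6=0 w7=0
t4.Δ3 w5=0 w0=1 w4=1 w9=1 w3=1 clk=1 w8=1 w2=1 w1=1 w6=0 w7=0
t5.Δ0 w5=0 w0=1 w4=1 w9=1 w3=1 clk=1 w8=1 w2=1 w1=1 w6=0 w7=0
t5.Δ1 w5=0 w0=1 w4=1 w9=1 w3=1 clk=0 w8=1 w2=1 w1=1 w6=0 w7=0
t6.Δ0 w5=0 w0=1 w4=1 w9=1 w3=1 clk=0 w8=1 w2=1 w1=1 w6=0 w7=0
t6.Δ1 w5=0 w0=1 w4=1 w9=1 w3=1 clk=1 w8=1 w2=1 w1=1 w6=0 w7=0
t7.Δ0 w5=0 w0=1 w4=1 w9=1 w3=1 clk=1 w8=1 w2=1 w1=1 w6=0 w7=0
t7.Δ1 w5=0 w0=0 w4=1 w9=1 w3=1 clk=0 w8=1 w2=1 w1=1 w6=0 w7=0
t8.Δ0 w5=0 w0=0 w4=1 w9=1 w3=1 clk=0 w8=1 w2=1 w1=1 w6=0 w7=0
t8.Δ1 w5=0 w0=0 w4=1 w9=1 w3=1 clk=1 w8=1 w2=1 w1=1 w6=0 w7=0
t8.Δ2 w5=1 w0=0 w4=1 w9=1 w3=1 clk=1 w8=1 w2=1 w1=1 w6=0 w7=0
t8.Δ3 w5=1 w0=0 w4=1 w9=1 w3=1 clk=1 w8=1 w2=0 w1=1 w6=0 w7=0
t9.Δ0 w5=1 w0=0 w4=1 w9=1 w3=1 clk=1 w8=1 w2=0 w1=1 w6=0 w7=0
t9.Δ1 w5=1 w0=0 w4=1 w9=1 w3=1 clk=0 w8=1 w2=0 w1=1 w6=0 w7=0
t10.Δ0 w5=1 w0=0 w4=1 w9=1 w3=1 clk=0 w8=1 w2=0 w1=1 w6=0 w7=0
t10.Δ1 w5=1 w0=0 w4=1 w9=1 w3=1 clk=1 w8=1 w2=0 w1=1 w6=0 w7=0
t11.Δ0 w5=1 w0=0 w4=1 w9=1 w3=1 clk=1 w8=1 w2=0 w1=1 w6=0 w7=0
t11.Δ1 w5=1 w0=1 w4=1 w9=1 w3=1 clk=0 w8=1 w2=0 w1=1 w6=0 w7=0
t12.Δ0 w5=1 w0=1 w4=1 w9=1 w3=1 clk=0 w8=1 w2=0 w1=1 w6=0 w7=0
t12.Δ1 w5=1 w0=1 w4=1 w9=1 w3=1 clk=1 w8=1 w2=0 w1=1 w6=0 w7=0
t12.Δ2 w5=0 w0=1 w4=1 w9=1 w3=1 clk=1 w8=1 w2=0 w1=1 w6=0 w7=0
t12.Δ3 w5=0 w0=1 w4=1 w9=1 w3=1 clk=1 w8=1 w2=1 w1=1 w6=0 w7=0
t13.Δ0 w5=0 w0=1 w4=1 w9=1 w3=1 clk=1 w8=1 w2=1 w1=1 w6=0 w7=0
t13.Δ1 w5=0 w0=1 w4=1 w9=1 w3=1 clk=0 w8=1 w2=1 w1=1 w6=0 w7=0

0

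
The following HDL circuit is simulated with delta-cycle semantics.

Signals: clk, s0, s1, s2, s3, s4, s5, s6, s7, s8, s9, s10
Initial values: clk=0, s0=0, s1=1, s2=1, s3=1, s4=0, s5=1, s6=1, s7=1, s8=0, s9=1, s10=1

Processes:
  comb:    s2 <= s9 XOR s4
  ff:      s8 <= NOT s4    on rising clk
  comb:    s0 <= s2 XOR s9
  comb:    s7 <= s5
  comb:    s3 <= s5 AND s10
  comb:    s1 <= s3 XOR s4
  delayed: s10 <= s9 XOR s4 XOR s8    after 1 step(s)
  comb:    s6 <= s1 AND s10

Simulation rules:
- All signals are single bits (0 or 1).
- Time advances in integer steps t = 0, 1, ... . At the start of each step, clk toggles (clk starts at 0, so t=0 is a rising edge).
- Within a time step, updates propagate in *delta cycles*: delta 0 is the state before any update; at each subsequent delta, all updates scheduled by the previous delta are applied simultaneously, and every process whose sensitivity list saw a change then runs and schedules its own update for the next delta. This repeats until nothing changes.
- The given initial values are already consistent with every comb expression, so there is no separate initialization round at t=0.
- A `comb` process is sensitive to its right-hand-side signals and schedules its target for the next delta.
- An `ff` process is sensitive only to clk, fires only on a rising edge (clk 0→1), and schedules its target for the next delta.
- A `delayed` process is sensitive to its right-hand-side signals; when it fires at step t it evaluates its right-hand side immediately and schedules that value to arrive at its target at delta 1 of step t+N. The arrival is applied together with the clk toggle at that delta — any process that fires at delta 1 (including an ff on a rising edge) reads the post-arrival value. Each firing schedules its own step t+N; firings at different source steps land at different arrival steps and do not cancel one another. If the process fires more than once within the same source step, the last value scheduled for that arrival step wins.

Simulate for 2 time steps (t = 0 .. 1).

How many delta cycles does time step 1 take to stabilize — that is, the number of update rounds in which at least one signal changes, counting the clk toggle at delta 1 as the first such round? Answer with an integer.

t=0 Δ0: s1=1 s0=0 s6=1 s8=0 clk=0 s2=1 s7=1 s9=1 s4=0 s10=1 s5=1 s3=1
  Δ1: clk:0→1
  Δ2: s8:0→1
  (2Δ to stable)
t=1 Δ0: s1=1 s0=0 s6=1 s8=1 clk=1 s2=1 s7=1 s9=1 s4=0 s10=1 s5=1 s3=1
  Δ1: clk:1→0, s10:1→0
  Δ2: s6:1→0, s3:1→0
  Δ3: s1:1→0
  (3Δ to stable)

3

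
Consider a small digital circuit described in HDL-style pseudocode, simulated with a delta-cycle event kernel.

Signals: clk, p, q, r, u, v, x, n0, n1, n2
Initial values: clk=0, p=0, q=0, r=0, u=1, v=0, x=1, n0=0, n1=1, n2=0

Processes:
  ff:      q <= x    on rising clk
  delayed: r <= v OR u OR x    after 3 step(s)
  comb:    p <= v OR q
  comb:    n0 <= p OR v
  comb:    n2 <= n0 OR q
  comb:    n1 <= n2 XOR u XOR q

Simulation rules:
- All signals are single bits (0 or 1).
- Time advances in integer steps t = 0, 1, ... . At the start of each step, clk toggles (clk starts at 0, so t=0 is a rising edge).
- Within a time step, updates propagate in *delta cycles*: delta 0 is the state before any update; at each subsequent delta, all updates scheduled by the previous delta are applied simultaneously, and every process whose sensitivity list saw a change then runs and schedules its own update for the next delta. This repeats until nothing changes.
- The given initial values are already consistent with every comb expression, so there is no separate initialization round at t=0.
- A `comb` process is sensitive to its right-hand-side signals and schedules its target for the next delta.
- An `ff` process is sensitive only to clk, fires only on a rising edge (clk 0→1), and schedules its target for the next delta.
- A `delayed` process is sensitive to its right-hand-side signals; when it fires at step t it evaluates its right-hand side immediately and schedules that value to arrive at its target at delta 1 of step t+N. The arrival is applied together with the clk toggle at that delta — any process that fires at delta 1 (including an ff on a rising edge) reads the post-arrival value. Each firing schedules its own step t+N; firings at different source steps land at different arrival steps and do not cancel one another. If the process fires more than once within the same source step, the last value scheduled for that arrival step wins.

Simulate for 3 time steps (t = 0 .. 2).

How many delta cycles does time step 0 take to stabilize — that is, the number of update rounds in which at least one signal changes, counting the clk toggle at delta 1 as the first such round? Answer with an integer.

t=0 Δ0: clk=0 u=1 n0=0 x=1 p=0 n1=1 v=0 n2=0 r=0 q=0
  Δ1: clk:0→1
  Δ2: q:0→1
  Δ3: p:0→1, n1:1→0, n2:0→1
  Δ4: n0:0→1, n1:0→1
  (4Δ to stable)
t=1 Δ0: clk=1 u=1 n0=1 x=1 p=1 n1=1 v=0 n2=1 r=0 q=1
  Δ1: clk:1→0
  (1Δ to stable)
t=2 Δ0: clk=0 u=1 n0=1 x=1 p=1 n1=1 v=0 n2=1 r=0 q=1
  Δ1: clk:0→1
  (1Δ to stable)

4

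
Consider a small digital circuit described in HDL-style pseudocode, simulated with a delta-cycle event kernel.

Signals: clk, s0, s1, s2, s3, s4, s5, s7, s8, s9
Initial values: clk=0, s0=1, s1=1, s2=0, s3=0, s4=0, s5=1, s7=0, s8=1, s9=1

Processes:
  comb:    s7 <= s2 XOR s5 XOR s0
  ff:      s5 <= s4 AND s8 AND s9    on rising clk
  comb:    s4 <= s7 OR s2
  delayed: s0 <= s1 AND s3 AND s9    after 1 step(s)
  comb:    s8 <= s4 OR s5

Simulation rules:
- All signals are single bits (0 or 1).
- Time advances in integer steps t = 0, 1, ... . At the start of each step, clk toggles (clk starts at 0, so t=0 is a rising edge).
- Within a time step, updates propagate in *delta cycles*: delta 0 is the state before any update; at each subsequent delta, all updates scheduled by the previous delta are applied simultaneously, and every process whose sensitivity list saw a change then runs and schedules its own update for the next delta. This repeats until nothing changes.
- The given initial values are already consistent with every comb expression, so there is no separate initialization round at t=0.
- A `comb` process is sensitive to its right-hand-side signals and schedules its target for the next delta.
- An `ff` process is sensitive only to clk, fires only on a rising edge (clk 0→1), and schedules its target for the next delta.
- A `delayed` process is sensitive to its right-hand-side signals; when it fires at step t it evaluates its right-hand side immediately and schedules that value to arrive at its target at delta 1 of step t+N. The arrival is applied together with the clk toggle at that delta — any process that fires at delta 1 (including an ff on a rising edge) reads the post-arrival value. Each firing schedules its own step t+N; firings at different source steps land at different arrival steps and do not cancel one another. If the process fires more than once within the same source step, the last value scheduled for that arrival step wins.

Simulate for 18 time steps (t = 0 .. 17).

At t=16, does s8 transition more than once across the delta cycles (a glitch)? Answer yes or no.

yes

t=0 Δ0: clk=0 s7=0 s3=0 s8=1 s1=1 s5=1 s0=1 s9=1 s2=0 s4=0
  Δ1: clk:0→1
  Δ2: s5:1→0
  Δ3: s7:0→1, s8:1→0
  Δ4: s4:0→1
  Δ5: s8:0→1
  (5Δ to stable)
t=1 Δ0: clk=1 s7=1 s3=0 s8=1 s1=1 s5=0 s0=1 s9=1 s2=0 s4=1
  Δ1: clk:1→0
  (1Δ to stable)
t=2 Δ0: clk=0 s7=1 s3=0 s8=1 s1=1 s5=0 s0=1 s9=1 s2=0 s4=1
  Δ1: clk:0→1
  Δ2: s5:0→1
  Δ3: s7:1→0
  Δ4: s4:1→0
  (4Δ to stable)
t=3 Δ0: clk=1 s7=0 s3=0 s8=1 s1=1 s5=1 s0=1 s9=1 s2=0 s4=0
  Δ1: clk:1→0
  (1Δ to stable)
t=4 Δ0: clk=0 s7=0 s3=0 s8=1 s1=1 s5=1 s0=1 s9=1 s2=0 s4=0
  Δ1: clk:0→1
  Δ2: s5:1→0
  Δ3: s7:0→1, s8:1→0
  Δ4: s4:0→1
  Δ5: s8:0→1
  (5Δ to stable)
t=5 Δ0: clk=1 s7=1 s3=0 s8=1 s1=1 s5=0 s0=1 s9=1 s2=0 s4=1
  Δ1: clk:1→0
  (1Δ to stable)
t=6 Δ0: clk=0 s7=1 s3=0 s8=1 s1=1 s5=0 s0=1 s9=1 s2=0 s4=1
  Δ1: clk:0→1
  Δ2: s5:0→1
  Δ3: s7:1→0
  Δ4: s4:1→0
  (4Δ to stable)
t=7 Δ0: clk=1 s7=0 s3=0 s8=1 s1=1 s5=1 s0=1 s9=1 s2=0 s4=0
  Δ1: clk:1→0
  (1Δ to stable)
t=8 Δ0: clk=0 s7=0 s3=0 s8=1 s1=1 s5=1 s0=1 s9=1 s2=0 s4=0
  Δ1: clk:0→1
  Δ2: s5:1→0
  Δ3: s7:0→1, s8:1→0
  Δ4: s4:0→1
  Δ5: s8:0→1
  (5Δ to stable)
t=9 Δ0: clk=1 s7=1 s3=0 s8=1 s1=1 s5=0 s0=1 s9=1 s2=0 s4=1
  Δ1: clk:1→0
  (1Δ to stable)
t=10 Δ0: clk=0 s7=1 s3=0 s8=1 s1=1 s5=0 s0=1 s9=1 s2=0 s4=1
  Δ1: clk:0→1
  Δ2: s5:0→1
  Δ3: s7:1→0
  Δ4: s4:1→0
  (4Δ to stable)
t=11 Δ0: clk=1 s7=0 s3=0 s8=1 s1=1 s5=1 s0=1 s9=1 s2=0 s4=0
  Δ1: clk:1→0
  (1Δ to stable)
t=12 Δ0: clk=0 s7=0 s3=0 s8=1 s1=1 s5=1 s0=1 s9=1 s2=0 s4=0
  Δ1: clk:0→1
  Δ2: s5:1→0
  Δ3: s7:0→1, s8:1→0
  Δ4: s4:0→1
  Δ5: s8:0→1
  (5Δ to stable)
t=13 Δ0: clk=1 s7=1 s3=0 s8=1 s1=1 s5=0 s0=1 s9=1 s2=0 s4=1
  Δ1: clk:1→0
  (1Δ to stable)
t=14 Δ0: clk=0 s7=1 s3=0 s8=1 s1=1 s5=0 s0=1 s9=1 s2=0 s4=1
  Δ1: clk:0→1
  Δ2: s5:0→1
  Δ3: s7:1→0
  Δ4: s4:1→0
  (4Δ to stable)
t=15 Δ0: clk=1 s7=0 s3=0 s8=1 s1=1 s5=1 s0=1 s9=1 s2=0 s4=0
  Δ1: clk:1→0
  (1Δ to stable)
t=16 Δ0: clk=0 s7=0 s3=0 s8=1 s1=1 s5=1 s0=1 s9=1 s2=0 s4=0
  Δ1: clk:0→1
  Δ2: s5:1→0
  Δ3: s7:0→1, s8:1→0
  Δ4: s4:0→1
  Δ5: s8:0→1
  (5Δ to stable)
t=17 Δ0: clk=1 s7=1 s3=0 s8=1 s1=1 s5=0 s0=1 s9=1 s2=0 s4=1
  Δ1: clk:1→0
  (1Δ to stable)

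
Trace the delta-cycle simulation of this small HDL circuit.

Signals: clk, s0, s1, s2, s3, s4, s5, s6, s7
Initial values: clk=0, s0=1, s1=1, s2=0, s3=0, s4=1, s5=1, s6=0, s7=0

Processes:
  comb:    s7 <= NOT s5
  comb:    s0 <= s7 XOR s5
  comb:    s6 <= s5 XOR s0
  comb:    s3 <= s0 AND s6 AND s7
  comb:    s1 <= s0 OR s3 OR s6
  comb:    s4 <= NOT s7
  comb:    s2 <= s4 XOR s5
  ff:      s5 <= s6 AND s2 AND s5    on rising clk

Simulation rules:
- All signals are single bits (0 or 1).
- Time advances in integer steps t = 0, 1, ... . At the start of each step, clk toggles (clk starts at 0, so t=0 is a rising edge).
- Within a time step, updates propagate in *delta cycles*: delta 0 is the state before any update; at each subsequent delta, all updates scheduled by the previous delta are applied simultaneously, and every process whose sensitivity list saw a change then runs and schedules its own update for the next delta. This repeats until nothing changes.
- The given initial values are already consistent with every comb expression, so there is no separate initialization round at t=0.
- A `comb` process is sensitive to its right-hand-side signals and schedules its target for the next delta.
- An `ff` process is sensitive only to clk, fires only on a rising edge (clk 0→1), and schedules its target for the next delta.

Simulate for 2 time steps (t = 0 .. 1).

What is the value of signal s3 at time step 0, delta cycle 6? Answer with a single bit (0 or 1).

1

t0.Δ0 s1=1 s6=0 s7=0 s4=1 s5=1 s0=1 s2=0 s3=0 clk=0
t0.Δ1 s1=1 s6=0 s7=0 s4=1 s5=1 s0=1 s2=0 s3=0 clk=1
t0.Δ2 s1=1 s6=0 s7=0 s4=1 s5=0 s0=1 s2=0 s3=0 clk=1
t0.Δ3 s1=1 s6=1 s7=1 s4=1 s5=0 s0=0 s2=1 s3=0 clk=1
t0.Δ4 s1=1 s6=0 s7=1 s4=0 s5=0 s0=1 s2=1 s3=0 clk=1
t0.Δ5 s1=1 s6=1 s7=1 s4=0 s5=0 s0=1 s2=0 s3=0 clk=1
t0.Δ6 s1=1 s6=1 s7=1 s4=0 s5=0 s0=1 s2=0 s3=1 clk=1
t1.Δ0 s1=1 s6=1 s7=1 s4=0 s5=0 s0=1 s2=0 s3=1 clk=1
t1.Δ1 s1=1 s6=1 s7=1 s4=0 s5=0 s0=1 s2=0 s3=1 clk=0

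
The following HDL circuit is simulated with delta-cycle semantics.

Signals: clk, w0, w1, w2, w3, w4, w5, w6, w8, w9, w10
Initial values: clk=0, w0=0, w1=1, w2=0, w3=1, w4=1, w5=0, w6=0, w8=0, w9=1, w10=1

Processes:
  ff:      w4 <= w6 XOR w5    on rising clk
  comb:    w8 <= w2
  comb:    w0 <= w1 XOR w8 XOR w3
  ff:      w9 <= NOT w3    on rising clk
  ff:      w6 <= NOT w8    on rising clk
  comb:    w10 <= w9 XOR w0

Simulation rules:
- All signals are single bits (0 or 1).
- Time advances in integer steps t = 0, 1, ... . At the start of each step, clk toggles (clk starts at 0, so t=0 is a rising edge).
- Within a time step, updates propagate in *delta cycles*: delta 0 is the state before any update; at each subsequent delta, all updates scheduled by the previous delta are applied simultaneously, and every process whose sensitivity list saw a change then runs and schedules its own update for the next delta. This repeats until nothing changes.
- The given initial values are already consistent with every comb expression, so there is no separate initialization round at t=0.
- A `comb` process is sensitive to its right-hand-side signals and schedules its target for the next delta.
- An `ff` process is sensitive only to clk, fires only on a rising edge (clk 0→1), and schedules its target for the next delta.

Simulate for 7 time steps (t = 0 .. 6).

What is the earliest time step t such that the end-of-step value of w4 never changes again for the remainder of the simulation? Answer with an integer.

t=0 Δ0: w0=0 w5=0 w9=1 w4=1 clk=0 w6=0 w1=1 w3=1 w10=1 w2=0 w8=0
  Δ1: clk:0→1
  Δ2: w9:1→0, w4:1→0, w6:0→1
  Δ3: w10:1→0
  (3Δ to stable)
t=1 Δ0: w0=0 w5=0 w9=0 w4=0 clk=1 w6=1 w1=1 w3=1 w10=0 w2=0 w8=0
  Δ1: clk:1→0
  (1Δ to stable)
t=2 Δ0: w0=0 w5=0 w9=0 w4=0 clk=0 w6=1 w1=1 w3=1 w10=0 w2=0 w8=0
  Δ1: clk:0→1
  Δ2: w4:0→1
  (2Δ to stable)
t=3 Δ0: w0=0 w5=0 w9=0 w4=1 clk=1 w6=1 w1=1 w3=1 w10=0 w2=0 w8=0
  Δ1: clk:1→0
  (1Δ to stable)
t=4 Δ0: w0=0 w5=0 w9=0 w4=1 clk=0 w6=1 w1=1 w3=1 w10=0 w2=0 w8=0
  Δ1: clk:0→1
  (1Δ to stable)
t=5 Δ0: w0=0 w5=0 w9=0 w4=1 clk=1 w6=1 w1=1 w3=1 w10=0 w2=0 w8=0
  Δ1: clk:1→0
  (1Δ to stable)
t=6 Δ0: w0=0 w5=0 w9=0 w4=1 clk=0 w6=1 w1=1 w3=1 w10=0 w2=0 w8=0
  Δ1: clk:0→1
  (1Δ to stable)

2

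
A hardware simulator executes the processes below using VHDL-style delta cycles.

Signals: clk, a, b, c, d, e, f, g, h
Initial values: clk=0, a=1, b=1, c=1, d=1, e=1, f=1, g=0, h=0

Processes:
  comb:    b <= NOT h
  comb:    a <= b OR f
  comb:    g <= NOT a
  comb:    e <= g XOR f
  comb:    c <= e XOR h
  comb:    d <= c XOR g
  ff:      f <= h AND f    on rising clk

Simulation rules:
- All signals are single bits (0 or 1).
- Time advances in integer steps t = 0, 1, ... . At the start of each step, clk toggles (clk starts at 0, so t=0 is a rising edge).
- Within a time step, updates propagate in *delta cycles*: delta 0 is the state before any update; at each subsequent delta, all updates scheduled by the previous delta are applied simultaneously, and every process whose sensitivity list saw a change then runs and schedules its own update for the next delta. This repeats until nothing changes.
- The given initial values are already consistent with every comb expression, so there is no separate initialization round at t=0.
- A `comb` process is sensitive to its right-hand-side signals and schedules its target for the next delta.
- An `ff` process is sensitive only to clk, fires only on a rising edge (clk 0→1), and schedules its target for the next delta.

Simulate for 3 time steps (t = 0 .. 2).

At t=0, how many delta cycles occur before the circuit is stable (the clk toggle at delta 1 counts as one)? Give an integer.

t0.Δ0 e=1 d=1 g=0 c=1 clk=0 b=1 h=0 f=1 a=1
t0.Δ1 e=1 d=1 g=0 c=1 clk=1 b=1 h=0 f=1 a=1
t0.Δ2 e=1 d=1 g=0 c=1 clk=1 b=1 h=0 f=0 a=1
t0.Δ3 e=0 d=1 g=0 c=1 clk=1 b=1 h=0 f=0 a=1
t0.Δ4 e=0 d=1 g=0 c=0 clk=1 b=1 h=0 f=0 a=1
t0.Δ5 e=0 d=0 g=0 c=0 clk=1 b=1 h=0 f=0 a=1
t1.Δ0 e=0 d=0 g=0 c=0 clk=1 b=1 h=0 f=0 a=1
t1.Δ1 e=0 d=0 g=0 c=0 clk=0 b=1 h=0 f=0 a=1
t2.Δ0 e=0 d=0 g=0 c=0 clk=0 b=1 h=0 f=0 a=1
t2.Δ1 e=0 d=0 g=0 c=0 clk=1 b=1 h=0 f=0 a=1

5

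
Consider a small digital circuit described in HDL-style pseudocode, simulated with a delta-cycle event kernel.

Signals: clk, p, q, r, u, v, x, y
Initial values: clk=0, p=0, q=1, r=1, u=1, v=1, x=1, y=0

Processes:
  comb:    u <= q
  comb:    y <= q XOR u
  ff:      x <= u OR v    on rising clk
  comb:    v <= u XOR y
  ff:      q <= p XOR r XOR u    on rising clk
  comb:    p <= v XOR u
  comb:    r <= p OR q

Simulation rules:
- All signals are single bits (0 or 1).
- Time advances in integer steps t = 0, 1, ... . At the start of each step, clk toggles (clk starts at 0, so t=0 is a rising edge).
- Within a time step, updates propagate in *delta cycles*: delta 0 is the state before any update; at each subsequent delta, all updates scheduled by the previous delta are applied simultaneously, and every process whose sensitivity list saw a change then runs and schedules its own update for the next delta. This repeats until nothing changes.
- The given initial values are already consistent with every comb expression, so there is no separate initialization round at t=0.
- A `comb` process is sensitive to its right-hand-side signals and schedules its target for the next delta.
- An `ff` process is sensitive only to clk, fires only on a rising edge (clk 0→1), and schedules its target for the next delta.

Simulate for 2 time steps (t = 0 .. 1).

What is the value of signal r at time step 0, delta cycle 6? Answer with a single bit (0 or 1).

t0.Δ0 q=1 r=1 clk=0 x=1 v=1 y=0 u=1 p=0
t0.Δ1 q=1 r=1 clk=1 x=1 v=1 y=0 u=1 p=0
t0.Δ2 q=0 r=1 clk=1 x=1 v=1 y=0 u=1 p=0
t0.Δ3 q=0 r=0 clk=1 x=1 v=1 y=1 u=0 p=0
t0.Δ4 q=0 r=0 clk=1 x=1 v=1 y=0 u=0 p=1
t0.Δ5 q=0 r=1 clk=1 x=1 v=0 y=0 u=0 p=1
t0.Δ6 q=0 r=1 clk=1 x=1 v=0 y=0 u=0 p=0
t0.Δ7 q=0 r=0 clk=1 x=1 v=0 y=0 u=0 p=0
t1.Δ0 q=0 r=0 clk=1 x=1 v=0 y=0 u=0 p=0
t1.Δ1 q=0 r=0 clk=0 x=1 v=0 y=0 u=0 p=0

1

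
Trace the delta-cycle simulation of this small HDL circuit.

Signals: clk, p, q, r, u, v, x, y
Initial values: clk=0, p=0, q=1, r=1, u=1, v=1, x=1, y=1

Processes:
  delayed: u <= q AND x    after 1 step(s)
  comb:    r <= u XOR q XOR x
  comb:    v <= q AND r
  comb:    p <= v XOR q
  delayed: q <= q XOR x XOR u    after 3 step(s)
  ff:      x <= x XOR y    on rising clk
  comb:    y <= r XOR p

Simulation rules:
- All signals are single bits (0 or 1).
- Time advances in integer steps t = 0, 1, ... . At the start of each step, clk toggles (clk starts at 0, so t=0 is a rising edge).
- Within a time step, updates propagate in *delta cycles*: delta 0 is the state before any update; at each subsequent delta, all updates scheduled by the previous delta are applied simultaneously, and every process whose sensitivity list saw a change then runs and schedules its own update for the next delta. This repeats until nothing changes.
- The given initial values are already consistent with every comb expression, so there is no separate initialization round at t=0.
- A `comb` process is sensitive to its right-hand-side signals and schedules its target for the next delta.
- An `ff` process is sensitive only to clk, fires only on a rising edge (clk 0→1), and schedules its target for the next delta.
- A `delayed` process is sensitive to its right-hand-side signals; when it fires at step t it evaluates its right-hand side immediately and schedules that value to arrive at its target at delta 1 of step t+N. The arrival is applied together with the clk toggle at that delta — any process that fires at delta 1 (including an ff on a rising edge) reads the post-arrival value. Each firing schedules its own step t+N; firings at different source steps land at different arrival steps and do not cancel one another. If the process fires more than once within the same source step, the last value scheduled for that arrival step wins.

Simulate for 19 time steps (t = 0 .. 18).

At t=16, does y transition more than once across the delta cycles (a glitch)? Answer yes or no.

no

t0.Δ0 r=1 q=1 p=0 v=1 clk=0 x=1 u=1 y=1
t0.Δ1 r=1 q=1 p=0 v=1 clk=1 x=1 u=1 y=1
t0.Δ2 r=1 q=1 p=0 v=1 clk=1 x=0 u=1 y=1
t0.Δ3 r=0 q=1 p=0 v=1 clk=1 x=0 u=1 y=1
t0.Δ4 r=0 q=1 p=0 v=0 clk=1 x=0 u=1 y=0
t0.Δ5 r=0 q=1 p=1 v=0 clk=1 x=0 u=1 y=0
t0.Δ6 r=0 q=1 p=1 v=0 clk=1 x=0 u=1 y=1
t1.Δ0 r=0 q=1 p=1 v=0 clk=1 x=0 u=1 y=1
t1.Δ1 r=0 q=1 p=1 v=0 clk=0 x=0 u=0 y=1
t1.Δ2 r=1 q=1 p=1 v=0 clk=0 x=0 u=0 y=1
t1.Δ3 r=1 q=1 p=1 v=1 clk=0 x=0 u=0 y=0
t1.Δ4 r=1 q=1 p=0 v=1 clk=0 x=0 u=0 y=0
t1.Δ5 r=1 q=1 p=0 v=1 clk=0 x=0 u=0 y=1
t2.Δ0 r=1 q=1 p=0 v=1 clk=0 x=0 u=0 y=1
t2.Δ1 r=1 q=1 p=0 v=1 clk=1 x=0 u=0 y=1
t2.Δ2 r=1 q=1 p=0 v=1 clk=1 x=1 u=0 y=1
t2.Δ3 r=0 q=1 p=0 v=1 clk=1 x=1 u=0 y=1
t2.Δ4 r=0 q=1 p=0 v=0 clk=1 x=1 u=0 y=0
t2.Δ5 r=0 q=1 p=1 v=0 clk=1 x=1 u=0 y=0
t2.Δ6 r=0 q=1 p=1 v=0 clk=1 x=1 u=0 y=1
t3.Δ0 r=0 q=1 p=1 v=0 clk=1 x=1 u=0 y=1
t3.Δ1 r=0 q=0 p=1 v=0 clk=0 x=1 u=1 y=1
t3.Δ2 r=0 q=0 p=0 v=0 clk=0 x=1 u=1 y=1
t3.Δ3 r=0 q=0 p=0 v=0 clk=0 x=1 u=1 y=0
t4.Δ0 r=0 q=0 p=0 v=0 clk=0 x=1 u=1 y=0
t4.Δ1 r=0 q=1 p=0 v=0 clk=1 x=1 u=0 y=0
t4.Δ2 r=0 q=1 p=1 v=0 clk=1 x=1 u=0 y=0
t4.Δ3 r=0 q=1 p=1 v=0 clk=1 x=1 u=0 y=1
t5.Δ0 r=0 q=1 p=1 v=0 clk=1 x=1 u=0 y=1
t5.Δ1 r=0 q=0 p=1 v=0 clk=0 x=1 u=1 y=1
t5.Δ2 r=0 q=0 p=0 v=0 clk=0 x=1 u=1 y=1
t5.Δ3 r=0 q=0 p=0 v=0 clk=0 x=1 u=1 y=0
t6.Δ0 r=0 q=0 p=0 v=0 clk=0 x=1 u=1 y=0
t6.Δ1 r=0 q=0 p=0 v=0 clk=1 x=1 u=0 y=0
t6.Δ2 r=1 q=0 p=0 v=0 clk=1 x=1 u=0 y=0
t6.Δ3 r=1 q=0 p=0 v=0 clk=1 x=1 u=0 y=1
t7.Δ0 r=1 q=0 p=0 v=0 clk=1 x=1 u=0 y=1
t7.Δ1 r=1 q=0 p=0 v=0 clk=0 x=1 u=0 y=1
t8.Δ0 r=1 q=0 p=0 v=0 clk=0 x=1 u=0 y=1
t8.Δ1 r=1 q=0 p=0 v=0 clk=1 x=1 u=0 y=1
t8.Δ2 r=1 q=0 p=0 v=0 clk=1 x=0 u=0 y=1
t8.Δ3 r=0 q=0 p=0 v=0 clk=1 x=0 u=0 y=1
t8.Δ4 r=0 q=0 p=0 v=0 clk=1 x=0 u=0 y=0
t9.Δ0 r=0 q=0 p=0 v=0 clk=1 x=0 u=0 y=0
t9.Δ1 r=0 q=1 p=0 v=0 clk=0 x=0 u=0 y=0
t9.Δ2 r=1 q=1 p=1 v=0 clk=0 x=0 u=0 y=0
t9.Δ3 r=1 q=1 p=1 v=1 clk=0 x=0 u=0 y=0
t9.Δ4 r=1 q=1 p=0 v=1 clk=0 x=0 u=0 y=0
t9.Δ5 r=1 q=1 p=0 v=1 clk=0 x=0 u=0 y=1
t10.Δ0 r=1 q=1 p=0 v=1 clk=0 x=0 u=0 y=1
t10.Δ1 r=1 q=1 p=0 v=1 clk=1 x=0 u=0 y=1
t10.Δ2 r=1 q=1 p=0 v=1 clk=1 x=1 u=0 y=1
t10.Δ3 r=0 q=1 p=0 v=1 clk=1 x=1 u=0 y=1
t10.Δ4 r=0 q=1 p=0 v=0 clk=1 x=1 u=0 y=0
t10.Δ5 r=0 q=1 p=1 v=0 clk=1 x=1 u=0 y=0
t10.Δ6 r=0 q=1 p=1 v=0 clk=1 x=1 u=0 y=1
t11.Δ0 r=0 q=1 p=1 v=0 clk=1 x=1 u=0 y=1
t11.Δ1 r=0 q=0 p=1 v=0 clk=0 x=1 u=1 y=1
t11.Δ2 r=0 q=0 p=0 v=0 clk=0 x=1 u=1 y=1
t11.Δ3 r=0 q=0 p=0 v=0 clk=0 x=1 u=1 y=0
t12.Δ0 r=0 q=0 p=0 v=0 clk=0 x=1 u=1 y=0
t12.Δ1 r=0 q=1 p=0 v=0 clk=1 x=1 u=0 y=0
t12.Δ2 r=0 q=1 p=1 v=0 clk=1 x=1 u=0 y=0
t12.Δ3 r=0 q=1 p=1 v=0 clk=1 x=1 u=0 y=1
t13.Δ0 r=0 q=1 p=1 v=0 clk=1 x=1 u=0 y=1
t13.Δ1 r=0 q=0 p=1 v=0 clk=0 x=1 u=1 y=1
t13.Δ2 r=0 q=0 p=0 v=0 clk=0 x=1 u=1 y=1
t13.Δ3 r=0 q=0 p=0 v=0 clk=0 x=1 u=1 y=0
t14.Δ0 r=0 q=0 p=0 v=0 clk=0 x=1 u=1 y=0
t14.Δ1 r=0 q=0 p=0 v=0 clk=1 x=1 u=0 y=0
t14.Δ2 r=1 q=0 p=0 v=0 clk=1 x=1 u=0 y=0
t14.Δ3 r=1 q=0 p=0 v=0 clk=1 x=1 u=0 y=1
t15.Δ0 r=1 q=0 p=0 v=0 clk=1 x=1 u=0 y=1
t15.Δ1 r=1 q=0 p=0 v=0 clk=0 x=1 u=0 y=1
t16.Δ0 r=1 q=0 p=0 v=0 clk=0 x=1 u=0 y=1
t16.Δ1 r=1 q=0 p=0 v=0 clk=1 x=1 u=0 y=1
t16.Δ2 r=1 q=0 p=0 v=0 clk=1 x=0 u=0 y=1
t16.Δ3 r=0 q=0 p=0 v=0 clk=1 x=0 u=0 y=1
t16.Δ4 r=0 q=0 p=0 v=0 clk=1 x=0 u=0 y=0
t17.Δ0 r=0 q=0 p=0 v=0 clk=1 x=0 u=0 y=0
t17.Δ1 r=0 q=1 p=0 v=0 clk=0 x=0 u=0 y=0
t17.Δ2 r=1 q=1 p=1 v=0 clk=0 x=0 u=0 y=0
t17.Δ3 r=1 q=1 p=1 v=1 clk=0 x=0 u=0 y=0
t17.Δ4 r=1 q=1 p=0 v=1 clk=0 x=0 u=0 y=0
t17.Δ5 r=1 q=1 p=0 v=1 clk=0 x=0 u=0 y=1
t18.Δ0 r=1 q=1 p=0 v=1 clk=0 x=0 u=0 y=1
t18.Δ1 r=1 q=1 p=0 v=1 clk=1 x=0 u=0 y=1
t18.Δ2 r=1 q=1 p=0 v=1 clk=1 x=1 u=0 y=1
t18.Δ3 r=0 q=1 p=0 v=1 clk=1 x=1 u=0 y=1
t18.Δ4 r=0 q=1 p=0 v=0 clk=1 x=1 u=0 y=0
t18.Δ5 r=0 q=1 p=1 v=0 clk=1 x=1 u=0 y=0
t18.Δ6 r=0 q=1 p=1 v=0 clk=1 x=1 u=0 y=1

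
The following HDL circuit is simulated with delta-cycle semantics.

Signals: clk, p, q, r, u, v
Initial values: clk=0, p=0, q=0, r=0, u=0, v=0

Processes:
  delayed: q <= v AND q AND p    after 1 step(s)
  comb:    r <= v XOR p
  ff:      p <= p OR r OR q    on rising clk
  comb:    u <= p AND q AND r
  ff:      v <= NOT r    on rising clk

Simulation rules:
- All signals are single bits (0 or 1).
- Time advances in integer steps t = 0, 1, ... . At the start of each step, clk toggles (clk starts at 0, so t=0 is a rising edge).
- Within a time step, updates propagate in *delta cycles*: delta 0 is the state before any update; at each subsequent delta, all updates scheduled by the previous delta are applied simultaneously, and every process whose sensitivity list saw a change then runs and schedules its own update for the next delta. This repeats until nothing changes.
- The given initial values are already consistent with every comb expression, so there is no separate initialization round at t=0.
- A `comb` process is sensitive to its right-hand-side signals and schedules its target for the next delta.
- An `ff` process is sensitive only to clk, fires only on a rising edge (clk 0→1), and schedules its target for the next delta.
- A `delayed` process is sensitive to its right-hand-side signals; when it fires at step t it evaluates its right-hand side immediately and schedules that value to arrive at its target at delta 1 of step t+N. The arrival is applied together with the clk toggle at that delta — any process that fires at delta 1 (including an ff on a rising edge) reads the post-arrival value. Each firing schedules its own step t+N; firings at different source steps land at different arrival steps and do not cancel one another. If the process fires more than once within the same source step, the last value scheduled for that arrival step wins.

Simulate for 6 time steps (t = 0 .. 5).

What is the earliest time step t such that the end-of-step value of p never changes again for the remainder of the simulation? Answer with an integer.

t=0 Δ0: v=0 clk=0 u=0 p=0 q=0 r=0
  Δ1: clk:0→1
  Δ2: v:0→1
  Δ3: r:0→1
  (3Δ to stable)
t=1 Δ0: v=1 clk=1 u=0 p=0 q=0 r=1
  Δ1: clk:1→0
  (1Δ to stable)
t=2 Δ0: v=1 clk=0 u=0 p=0 q=0 r=1
  Δ1: clk:0→1
  Δ2: v:1→0, p:0→1
  (2Δ to stable)
t=3 Δ0: v=0 clk=1 u=0 p=1 q=0 r=1
  Δ1: clk:1→0
  (1Δ to stable)
t=4 Δ0: v=0 clk=0 u=0 p=1 q=0 r=1
  Δ1: clk:0→1
  (1Δ to stable)
t=5 Δ0: v=0 clk=1 u=0 p=1 q=0 r=1
  Δ1: clk:1→0
  (1Δ to stable)

2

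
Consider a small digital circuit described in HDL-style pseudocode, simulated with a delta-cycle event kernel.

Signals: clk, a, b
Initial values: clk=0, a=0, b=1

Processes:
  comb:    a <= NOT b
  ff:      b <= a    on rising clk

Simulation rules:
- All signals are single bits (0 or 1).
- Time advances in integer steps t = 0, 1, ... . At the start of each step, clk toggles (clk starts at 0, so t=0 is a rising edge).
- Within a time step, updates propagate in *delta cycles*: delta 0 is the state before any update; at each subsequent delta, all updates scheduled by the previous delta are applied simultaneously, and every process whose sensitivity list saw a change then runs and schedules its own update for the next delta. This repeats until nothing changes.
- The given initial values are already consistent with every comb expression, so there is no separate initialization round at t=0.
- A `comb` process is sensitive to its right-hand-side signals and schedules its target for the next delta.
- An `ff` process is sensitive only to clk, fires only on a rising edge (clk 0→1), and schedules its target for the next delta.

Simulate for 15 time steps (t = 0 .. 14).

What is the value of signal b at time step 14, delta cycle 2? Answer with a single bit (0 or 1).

t0.Δ0 b=1 a=0 clk=0
t0.Δ1 b=1 a=0 clk=1
t0.Δ2 b=0 a=0 clk=1
t0.Δ3 b=0 a=1 clk=1
t1.Δ0 b=0 a=1 clk=1
t1.Δ1 b=0 a=1 clk=0
t2.Δ0 b=0 a=1 clk=0
t2.Δ1 b=0 a=1 clk=1
t2.Δ2 b=1 a=1 clk=1
t2.Δ3 b=1 a=0 clk=1
t3.Δ0 b=1 a=0 clk=1
t3.Δ1 b=1 a=0 clk=0
t4.Δ0 b=1 a=0 clk=0
t4.Δ1 b=1 a=0 clk=1
t4.Δ2 b=0 a=0 clk=1
t4.Δ3 b=0 a=1 clk=1
t5.Δ0 b=0 a=1 clk=1
t5.Δ1 b=0 a=1 clk=0
t6.Δ0 b=0 a=1 clk=0
t6.Δ1 b=0 a=1 clk=1
t6.Δ2 b=1 a=1 clk=1
t6.Δ3 b=1 a=0 clk=1
t7.Δ0 b=1 a=0 clk=1
t7.Δ1 b=1 a=0 clk=0
t8.Δ0 b=1 a=0 clk=0
t8.Δ1 b=1 a=0 clk=1
t8.Δ2 b=0 a=0 clk=1
t8.Δ3 b=0 a=1 clk=1
t9.Δ0 b=0 a=1 clk=1
t9.Δ1 b=0 a=1 clk=0
t10.Δ0 b=0 a=1 clk=0
t10.Δ1 b=0 a=1 clk=1
t10.Δ2 b=1 a=1 clk=1
t10.Δ3 b=1 a=0 clk=1
t11.Δ0 b=1 a=0 clk=1
t11.Δ1 b=1 a=0 clk=0
t12.Δ0 b=1 a=0 clk=0
t12.Δ1 b=1 a=0 clk=1
t12.Δ2 b=0 a=0 clk=1
t12.Δ3 b=0 a=1 clk=1
t13.Δ0 b=0 a=1 clk=1
t13.Δ1 b=0 a=1 clk=0
t14.Δ0 b=0 a=1 clk=0
t14.Δ1 b=0 a=1 clk=1
t14.Δ2 b=1 a=1 clk=1
t14.Δ3 b=1 a=0 clk=1

1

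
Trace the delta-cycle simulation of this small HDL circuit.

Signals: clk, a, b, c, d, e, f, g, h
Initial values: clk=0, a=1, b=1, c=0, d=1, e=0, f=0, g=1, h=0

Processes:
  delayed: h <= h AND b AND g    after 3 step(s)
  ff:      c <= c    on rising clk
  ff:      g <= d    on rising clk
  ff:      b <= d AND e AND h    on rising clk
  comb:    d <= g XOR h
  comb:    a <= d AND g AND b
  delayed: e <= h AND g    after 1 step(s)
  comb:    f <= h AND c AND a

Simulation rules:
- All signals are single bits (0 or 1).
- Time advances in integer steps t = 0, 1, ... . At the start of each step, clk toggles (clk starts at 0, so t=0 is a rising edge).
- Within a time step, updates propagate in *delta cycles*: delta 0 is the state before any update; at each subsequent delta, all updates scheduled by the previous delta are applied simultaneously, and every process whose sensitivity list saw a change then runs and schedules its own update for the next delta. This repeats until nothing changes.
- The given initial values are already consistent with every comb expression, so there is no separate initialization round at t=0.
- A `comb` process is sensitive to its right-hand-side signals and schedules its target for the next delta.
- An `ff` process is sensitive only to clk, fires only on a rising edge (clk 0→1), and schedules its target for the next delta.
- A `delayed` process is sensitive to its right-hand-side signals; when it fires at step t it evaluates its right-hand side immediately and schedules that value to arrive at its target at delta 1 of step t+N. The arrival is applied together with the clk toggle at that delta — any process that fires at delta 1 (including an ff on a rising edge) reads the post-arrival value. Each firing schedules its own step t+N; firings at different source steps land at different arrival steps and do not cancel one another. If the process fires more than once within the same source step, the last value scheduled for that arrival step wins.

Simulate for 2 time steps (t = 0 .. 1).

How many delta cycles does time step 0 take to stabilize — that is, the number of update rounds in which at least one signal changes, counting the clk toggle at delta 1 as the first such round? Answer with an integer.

3

[bits: b,clk,h,c,a,e,f,g,d]
t=0: Δ0=100010011 Δ1=110010011 Δ2=010010011 Δ3=010000011 | 3Δ
t=1: Δ0=010000011 Δ1=000000011 | 1Δ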